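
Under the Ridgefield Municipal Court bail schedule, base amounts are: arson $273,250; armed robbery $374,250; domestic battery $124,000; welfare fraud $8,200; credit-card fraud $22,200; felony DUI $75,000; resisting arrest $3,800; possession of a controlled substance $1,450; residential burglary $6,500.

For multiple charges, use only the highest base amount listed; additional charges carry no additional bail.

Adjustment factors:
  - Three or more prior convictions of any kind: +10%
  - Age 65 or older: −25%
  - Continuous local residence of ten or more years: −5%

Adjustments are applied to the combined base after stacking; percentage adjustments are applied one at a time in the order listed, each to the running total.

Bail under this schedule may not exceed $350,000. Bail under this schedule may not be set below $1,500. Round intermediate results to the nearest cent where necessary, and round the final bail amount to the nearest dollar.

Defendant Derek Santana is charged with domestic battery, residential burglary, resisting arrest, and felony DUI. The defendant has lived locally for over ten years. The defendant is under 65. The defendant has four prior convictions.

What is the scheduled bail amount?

Base amounts from the schedule: domestic battery $124,000; residential burglary $6,500; resisting arrest $3,800; felony DUI $75,000.
Stacking rule: use the highest base only. Highest is domestic battery at $124,000. Combined base = $124,000.
Three or more prior convictions of any kind (+10%): $124,000 × 1.1 = $136,400.
Continuous local residence of ten or more years (−5%): $136,400 × 0.95 = $129,580.
$129,580 is within the $350,000 maximum.
$129,580 is at or above the $1,500 minimum.

$129,580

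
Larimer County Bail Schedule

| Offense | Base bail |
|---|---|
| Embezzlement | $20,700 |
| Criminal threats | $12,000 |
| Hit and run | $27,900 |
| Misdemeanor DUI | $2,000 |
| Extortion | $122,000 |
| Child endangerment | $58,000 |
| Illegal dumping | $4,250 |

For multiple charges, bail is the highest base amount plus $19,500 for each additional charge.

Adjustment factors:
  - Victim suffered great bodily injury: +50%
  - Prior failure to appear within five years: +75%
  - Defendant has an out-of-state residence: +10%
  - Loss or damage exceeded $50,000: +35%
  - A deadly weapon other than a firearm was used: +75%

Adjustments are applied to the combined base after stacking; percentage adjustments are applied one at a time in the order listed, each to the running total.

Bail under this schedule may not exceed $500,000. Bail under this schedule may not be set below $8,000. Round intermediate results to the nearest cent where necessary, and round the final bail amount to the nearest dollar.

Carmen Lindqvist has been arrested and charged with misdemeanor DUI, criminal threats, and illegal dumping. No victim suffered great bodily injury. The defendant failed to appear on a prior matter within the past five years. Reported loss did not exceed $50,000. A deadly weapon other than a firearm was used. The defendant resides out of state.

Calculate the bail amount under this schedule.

Base amounts from the schedule: misdemeanor DUI $2,000; criminal threats $12,000; illegal dumping $4,250.
Stacking rule: highest base plus $19,500 per additional charge. Highest is criminal threats at $12,000; 2 additional charges → +$39,000. Combined base = $51,000.
Prior failure to appear within five years (+75%): $51,000 × 1.75 = $89,250.
Defendant has an out-of-state residence (+10%): $89,250 × 1.1 = $98,175.
A deadly weapon other than a firearm was used (+75%): $98,175 × 1.75 = $171,806.25.
$171,806.25 is within the $500,000 maximum.
$171,806.25 is at or above the $8,000 minimum.
Rounded to the nearest dollar: $171,806.

$171,806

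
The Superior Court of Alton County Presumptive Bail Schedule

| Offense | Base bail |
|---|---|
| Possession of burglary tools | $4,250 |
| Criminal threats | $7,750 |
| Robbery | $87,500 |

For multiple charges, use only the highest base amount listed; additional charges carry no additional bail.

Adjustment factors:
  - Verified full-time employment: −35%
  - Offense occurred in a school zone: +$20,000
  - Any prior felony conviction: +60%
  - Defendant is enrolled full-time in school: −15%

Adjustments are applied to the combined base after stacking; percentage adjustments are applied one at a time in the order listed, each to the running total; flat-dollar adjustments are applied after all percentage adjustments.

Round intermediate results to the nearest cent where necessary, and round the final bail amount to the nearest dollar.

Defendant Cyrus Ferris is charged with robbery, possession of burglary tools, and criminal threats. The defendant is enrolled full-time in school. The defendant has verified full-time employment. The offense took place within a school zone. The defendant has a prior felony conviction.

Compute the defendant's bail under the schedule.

$97,350

Base amounts from the schedule: robbery $87,500; possession of burglary tools $4,250; criminal threats $7,750.
Stacking rule: use the highest base only. Highest is robbery at $87,500. Combined base = $87,500.
Verified full-time employment (−35%): $87,500 × 0.65 = $56,875.
Any prior felony conviction (+60%): $56,875 × 1.6 = $91,000.
Defendant is enrolled full-time in school (−15%): $91,000 × 0.85 = $77,350.
Offense occurred in a school zone (+$20,000 flat): $77,350 + $20,000 = $97,350.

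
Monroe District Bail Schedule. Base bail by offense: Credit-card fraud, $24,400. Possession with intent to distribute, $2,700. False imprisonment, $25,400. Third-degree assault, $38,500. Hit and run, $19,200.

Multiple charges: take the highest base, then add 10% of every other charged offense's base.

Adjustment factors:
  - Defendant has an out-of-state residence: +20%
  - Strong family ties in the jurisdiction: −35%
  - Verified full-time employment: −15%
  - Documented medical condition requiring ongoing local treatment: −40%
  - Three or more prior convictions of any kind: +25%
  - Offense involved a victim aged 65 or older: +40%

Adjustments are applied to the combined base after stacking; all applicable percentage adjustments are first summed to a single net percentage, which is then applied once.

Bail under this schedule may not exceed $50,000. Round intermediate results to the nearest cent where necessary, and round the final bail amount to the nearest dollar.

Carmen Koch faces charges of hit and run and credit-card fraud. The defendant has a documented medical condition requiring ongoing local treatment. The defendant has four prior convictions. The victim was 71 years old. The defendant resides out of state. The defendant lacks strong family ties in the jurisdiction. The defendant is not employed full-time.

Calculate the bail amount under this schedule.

Base amounts from the schedule: hit and run $19,200; credit-card fraud $24,400.
Stacking rule: highest base plus 10% of each additional charge. Highest is credit-card fraud at $24,400. Additional: $19,200 × 10% = $1,920. Combined base = $24,400 + $1,920 = $26,320.
Net percentage adjustment: +20% −40% +25% +40% = +45%. $26,320 × 1.45 = $38,164.
$38,164 is within the $50,000 maximum.

$38,164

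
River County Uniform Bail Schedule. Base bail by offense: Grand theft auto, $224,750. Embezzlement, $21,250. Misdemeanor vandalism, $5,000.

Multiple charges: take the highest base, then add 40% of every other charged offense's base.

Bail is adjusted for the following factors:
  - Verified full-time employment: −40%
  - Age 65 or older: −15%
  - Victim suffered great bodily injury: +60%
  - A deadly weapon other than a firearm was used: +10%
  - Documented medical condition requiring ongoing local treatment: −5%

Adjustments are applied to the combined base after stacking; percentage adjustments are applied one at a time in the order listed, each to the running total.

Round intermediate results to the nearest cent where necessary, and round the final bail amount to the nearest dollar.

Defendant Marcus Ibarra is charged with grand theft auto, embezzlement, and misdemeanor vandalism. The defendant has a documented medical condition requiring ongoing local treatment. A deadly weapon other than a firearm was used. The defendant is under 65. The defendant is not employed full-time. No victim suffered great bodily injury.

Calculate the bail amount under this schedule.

Base amounts from the schedule: grand theft auto $224,750; embezzlement $21,250; misdemeanor vandalism $5,000.
Stacking rule: highest base plus 40% of each additional charge. Highest is grand theft auto at $224,750. Additional: $21,250 × 40% = $8,500; $5,000 × 40% = $2,000. Combined base = $224,750 + $10,500 = $235,250.
A deadly weapon other than a firearm was used (+10%): $235,250 × 1.1 = $258,775.
Documented medical condition requiring ongoing local treatment (−5%): $258,775 × 0.95 = $245,836.25.
Rounded to the nearest dollar: $245,836.

$245,836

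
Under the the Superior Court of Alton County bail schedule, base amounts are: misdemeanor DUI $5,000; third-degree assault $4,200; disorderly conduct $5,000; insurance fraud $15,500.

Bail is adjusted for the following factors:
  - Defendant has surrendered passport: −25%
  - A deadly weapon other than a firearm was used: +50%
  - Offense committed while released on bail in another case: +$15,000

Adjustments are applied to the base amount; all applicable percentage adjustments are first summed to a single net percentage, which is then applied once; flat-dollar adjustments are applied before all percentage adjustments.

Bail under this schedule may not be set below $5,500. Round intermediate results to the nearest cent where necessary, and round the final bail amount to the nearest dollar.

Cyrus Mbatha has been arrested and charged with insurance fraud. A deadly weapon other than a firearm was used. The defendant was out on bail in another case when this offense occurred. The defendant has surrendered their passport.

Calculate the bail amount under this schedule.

Base amounts from the schedule: insurance fraud $15,500.
Single charge. Combined base = $15,500.
Offense committed while released on bail in another case (+$15,000 flat): $15,500 + $15,000 = $30,500.
Net percentage adjustment: −25% +50% = +25%. $30,500 × 1.25 = $38,125.
$38,125 is at or above the $5,500 minimum.

$38,125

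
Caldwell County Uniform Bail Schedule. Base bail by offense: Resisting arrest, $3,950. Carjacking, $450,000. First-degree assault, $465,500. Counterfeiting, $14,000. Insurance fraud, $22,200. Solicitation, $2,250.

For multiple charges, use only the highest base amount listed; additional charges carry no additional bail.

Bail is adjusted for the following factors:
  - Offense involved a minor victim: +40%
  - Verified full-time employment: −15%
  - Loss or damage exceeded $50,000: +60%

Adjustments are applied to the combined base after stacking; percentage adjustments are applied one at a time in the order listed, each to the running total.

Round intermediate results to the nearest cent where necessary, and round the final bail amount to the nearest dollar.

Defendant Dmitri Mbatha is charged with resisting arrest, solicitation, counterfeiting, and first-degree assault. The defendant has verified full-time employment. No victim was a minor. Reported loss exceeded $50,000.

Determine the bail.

Base amounts from the schedule: resisting arrest $3,950; solicitation $2,250; counterfeiting $14,000; first-degree assault $465,500.
Stacking rule: use the highest base only. Highest is first-degree assault at $465,500. Combined base = $465,500.
Verified full-time employment (−15%): $465,500 × 0.85 = $395,675.
Loss or damage exceeded $50,000 (+60%): $395,675 × 1.6 = $633,080.

$633,080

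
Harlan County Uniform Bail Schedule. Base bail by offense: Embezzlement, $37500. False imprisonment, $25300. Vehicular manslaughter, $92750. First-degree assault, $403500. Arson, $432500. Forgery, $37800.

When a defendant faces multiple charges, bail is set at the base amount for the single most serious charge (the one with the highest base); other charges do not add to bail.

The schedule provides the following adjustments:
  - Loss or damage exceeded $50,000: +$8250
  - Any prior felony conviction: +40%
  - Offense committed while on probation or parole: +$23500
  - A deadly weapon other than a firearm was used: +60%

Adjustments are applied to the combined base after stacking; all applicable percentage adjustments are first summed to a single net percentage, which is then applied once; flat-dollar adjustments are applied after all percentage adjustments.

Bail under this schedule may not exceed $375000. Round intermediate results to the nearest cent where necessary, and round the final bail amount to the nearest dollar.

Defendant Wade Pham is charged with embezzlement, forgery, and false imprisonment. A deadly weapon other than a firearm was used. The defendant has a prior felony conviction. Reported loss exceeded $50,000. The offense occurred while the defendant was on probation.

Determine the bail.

Base amounts from the schedule: embezzlement $37500; forgery $37800; false imprisonment $25300.
Stacking rule: use the highest base only. Highest is forgery at $37800. Combined base = $37800.
Net percentage adjustment: +40% +60% = +100%. $37800 × 2 = $75600.
Loss or damage exceeded $50,000 (+$8250 flat): $75600 + $8250 = $83850.
Offense committed while on probation or parole (+$23500 flat): $83850 + $23500 = $107350.
$107350 is within the $375000 maximum.

$107350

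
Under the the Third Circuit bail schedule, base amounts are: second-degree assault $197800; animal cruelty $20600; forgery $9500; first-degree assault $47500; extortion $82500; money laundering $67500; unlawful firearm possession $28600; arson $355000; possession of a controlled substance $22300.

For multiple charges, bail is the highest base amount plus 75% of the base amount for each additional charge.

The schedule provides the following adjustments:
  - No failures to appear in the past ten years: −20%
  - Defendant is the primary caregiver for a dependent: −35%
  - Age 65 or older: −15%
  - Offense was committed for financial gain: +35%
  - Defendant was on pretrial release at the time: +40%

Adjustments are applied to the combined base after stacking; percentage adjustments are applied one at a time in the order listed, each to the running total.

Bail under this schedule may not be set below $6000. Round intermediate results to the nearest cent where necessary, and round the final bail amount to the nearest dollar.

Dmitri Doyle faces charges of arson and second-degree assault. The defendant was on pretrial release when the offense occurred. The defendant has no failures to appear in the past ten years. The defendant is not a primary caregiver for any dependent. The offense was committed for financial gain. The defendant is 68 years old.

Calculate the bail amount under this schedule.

$646905

Base amounts from the schedule: arson $355000; second-degree assault $197800.
Stacking rule: highest base plus 75% of each additional charge. Highest is arson at $355000. Additional: $197800 × 75% = $148350. Combined base = $355000 + $148350 = $503350.
No failures to appear in the past ten years (−20%): $503350 × 0.8 = $402680.
Age 65 or older (−15%): $402680 × 0.85 = $342278.
Offense was committed for financial gain (+35%): $342278 × 1.35 = $462075.30.
Defendant was on pretrial release at the time (+40%): $462075.30 × 1.4 = $646905.42.
$646905.42 is at or above the $6000 minimum.
Rounded to the nearest dollar: $646905.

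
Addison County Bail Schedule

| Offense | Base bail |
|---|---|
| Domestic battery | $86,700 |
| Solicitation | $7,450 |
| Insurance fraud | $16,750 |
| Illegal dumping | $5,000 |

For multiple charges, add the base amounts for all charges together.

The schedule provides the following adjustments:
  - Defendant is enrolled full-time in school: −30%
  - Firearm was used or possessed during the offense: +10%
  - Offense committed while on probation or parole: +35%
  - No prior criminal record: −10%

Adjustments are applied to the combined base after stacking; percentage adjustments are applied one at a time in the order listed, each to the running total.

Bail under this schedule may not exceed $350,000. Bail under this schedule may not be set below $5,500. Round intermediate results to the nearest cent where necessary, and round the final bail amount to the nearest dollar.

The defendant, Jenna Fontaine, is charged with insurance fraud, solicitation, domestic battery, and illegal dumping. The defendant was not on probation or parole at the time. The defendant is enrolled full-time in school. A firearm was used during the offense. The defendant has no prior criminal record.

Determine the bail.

$80,319

Base amounts from the schedule: insurance fraud $16,750; solicitation $7,450; domestic battery $86,700; illegal dumping $5,000.
Stacking rule: sum of all bases. $16,750 + $7,450 + $86,700 + $5,000 = $115,900.
Defendant is enrolled full-time in school (−30%): $115,900 × 0.7 = $81,130.
Firearm was used or possessed during the offense (+10%): $81,130 × 1.1 = $89,243.
No prior criminal record (−10%): $89,243 × 0.9 = $80,318.70.
$80,318.70 is within the $350,000 maximum.
$80,318.70 is at or above the $5,500 minimum.
Rounded to the nearest dollar: $80,319.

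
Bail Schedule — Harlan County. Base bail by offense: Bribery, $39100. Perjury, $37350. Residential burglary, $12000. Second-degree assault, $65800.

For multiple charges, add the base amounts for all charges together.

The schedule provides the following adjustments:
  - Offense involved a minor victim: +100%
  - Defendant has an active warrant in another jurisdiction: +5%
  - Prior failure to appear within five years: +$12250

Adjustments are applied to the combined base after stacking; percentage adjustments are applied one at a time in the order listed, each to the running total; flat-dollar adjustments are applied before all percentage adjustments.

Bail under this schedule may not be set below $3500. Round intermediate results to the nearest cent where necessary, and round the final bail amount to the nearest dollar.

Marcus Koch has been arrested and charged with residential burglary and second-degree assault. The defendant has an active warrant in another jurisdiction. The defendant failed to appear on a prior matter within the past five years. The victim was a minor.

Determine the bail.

$189105

Base amounts from the schedule: residential burglary $12000; second-degree assault $65800.
Stacking rule: sum of all bases. $12000 + $65800 = $77800.
Prior failure to appear within five years (+$12250 flat): $77800 + $12250 = $90050.
Offense involved a minor victim (+100%): $90050 × 2 = $180100.
Defendant has an active warrant in another jurisdiction (+5%): $180100 × 1.05 = $189105.
$189105 is at or above the $3500 minimum.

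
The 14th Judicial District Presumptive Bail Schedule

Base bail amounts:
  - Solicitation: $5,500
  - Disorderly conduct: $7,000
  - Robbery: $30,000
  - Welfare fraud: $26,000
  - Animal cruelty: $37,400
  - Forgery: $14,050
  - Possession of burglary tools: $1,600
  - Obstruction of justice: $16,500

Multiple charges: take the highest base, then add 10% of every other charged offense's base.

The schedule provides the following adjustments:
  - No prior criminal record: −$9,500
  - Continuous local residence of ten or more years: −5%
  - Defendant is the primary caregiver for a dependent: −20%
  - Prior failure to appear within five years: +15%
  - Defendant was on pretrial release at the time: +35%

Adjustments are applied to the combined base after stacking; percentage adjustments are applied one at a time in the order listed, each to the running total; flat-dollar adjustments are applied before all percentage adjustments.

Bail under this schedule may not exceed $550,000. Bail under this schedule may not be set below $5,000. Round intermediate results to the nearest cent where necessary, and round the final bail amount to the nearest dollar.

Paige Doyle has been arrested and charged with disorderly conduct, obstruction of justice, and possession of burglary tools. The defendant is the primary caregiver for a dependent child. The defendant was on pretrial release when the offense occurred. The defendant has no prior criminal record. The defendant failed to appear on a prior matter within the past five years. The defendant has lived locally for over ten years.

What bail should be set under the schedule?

$9,274

Base amounts from the schedule: disorderly conduct $7,000; obstruction of justice $16,500; possession of burglary tools $1,600.
Stacking rule: highest base plus 10% of each additional charge. Highest is obstruction of justice at $16,500. Additional: $7,000 × 10% = $700; $1,600 × 10% = $160. Combined base = $16,500 + $860 = $17,360.
No prior criminal record (−$9,500 flat): $17,360 − $9,500 = $7,860.
Continuous local residence of ten or more years (−5%): $7,860 × 0.95 = $7,467.
Defendant is the primary caregiver for a dependent (−20%): $7,467 × 0.8 = $5,973.60.
Prior failure to appear within five years (+15%): $5,973.60 × 1.15 = $6,869.64.
Defendant was on pretrial release at the time (+35%): $6,869.64 × 1.35 = $9,274.01.
$9,274.01 is within the $550,000 maximum.
$9,274.01 is at or above the $5,000 minimum.
Rounded to the nearest dollar: $9,274.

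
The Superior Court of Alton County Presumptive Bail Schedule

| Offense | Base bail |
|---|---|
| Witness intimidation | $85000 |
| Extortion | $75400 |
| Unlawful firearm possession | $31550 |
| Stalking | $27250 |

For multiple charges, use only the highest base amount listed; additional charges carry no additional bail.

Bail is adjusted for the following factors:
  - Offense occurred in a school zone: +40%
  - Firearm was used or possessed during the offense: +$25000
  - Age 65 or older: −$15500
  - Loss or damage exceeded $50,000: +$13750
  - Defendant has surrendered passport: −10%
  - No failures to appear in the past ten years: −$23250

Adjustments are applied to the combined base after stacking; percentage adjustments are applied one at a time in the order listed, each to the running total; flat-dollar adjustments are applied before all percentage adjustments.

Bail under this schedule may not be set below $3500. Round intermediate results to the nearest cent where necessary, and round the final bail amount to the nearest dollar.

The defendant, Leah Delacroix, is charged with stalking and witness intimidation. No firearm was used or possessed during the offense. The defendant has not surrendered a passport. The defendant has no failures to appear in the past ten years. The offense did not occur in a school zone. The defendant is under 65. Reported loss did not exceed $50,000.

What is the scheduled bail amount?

Base amounts from the schedule: stalking $27250; witness intimidation $85000.
Stacking rule: use the highest base only. Highest is witness intimidation at $85000. Combined base = $85000.
No failures to appear in the past ten years (−$23250 flat): $85000 − $23250 = $61750.
$61750 is at or above the $3500 minimum.

$61750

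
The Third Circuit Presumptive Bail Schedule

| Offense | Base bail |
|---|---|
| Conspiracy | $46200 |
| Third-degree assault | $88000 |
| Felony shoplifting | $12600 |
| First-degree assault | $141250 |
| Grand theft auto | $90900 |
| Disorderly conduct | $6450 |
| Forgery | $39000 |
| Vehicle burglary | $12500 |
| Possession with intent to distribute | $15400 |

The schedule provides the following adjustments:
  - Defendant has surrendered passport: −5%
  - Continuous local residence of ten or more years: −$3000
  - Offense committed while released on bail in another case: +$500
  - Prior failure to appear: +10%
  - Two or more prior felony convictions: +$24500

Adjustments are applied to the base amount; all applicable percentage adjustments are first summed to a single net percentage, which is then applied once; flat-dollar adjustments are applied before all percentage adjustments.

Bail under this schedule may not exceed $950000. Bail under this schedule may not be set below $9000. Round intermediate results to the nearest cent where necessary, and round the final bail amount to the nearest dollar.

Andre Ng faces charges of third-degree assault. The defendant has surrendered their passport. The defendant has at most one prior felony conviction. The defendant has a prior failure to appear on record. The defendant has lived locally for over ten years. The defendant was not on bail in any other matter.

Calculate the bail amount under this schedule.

Base amounts from the schedule: third-degree assault $88000.
Single charge. Combined base = $88000.
Continuous local residence of ten or more years (−$3000 flat): $88000 − $3000 = $85000.
Net percentage adjustment: −5% +10% = +5%. $85000 × 1.05 = $89250.
$89250 is within the $950000 maximum.
$89250 is at or above the $9000 minimum.

$89250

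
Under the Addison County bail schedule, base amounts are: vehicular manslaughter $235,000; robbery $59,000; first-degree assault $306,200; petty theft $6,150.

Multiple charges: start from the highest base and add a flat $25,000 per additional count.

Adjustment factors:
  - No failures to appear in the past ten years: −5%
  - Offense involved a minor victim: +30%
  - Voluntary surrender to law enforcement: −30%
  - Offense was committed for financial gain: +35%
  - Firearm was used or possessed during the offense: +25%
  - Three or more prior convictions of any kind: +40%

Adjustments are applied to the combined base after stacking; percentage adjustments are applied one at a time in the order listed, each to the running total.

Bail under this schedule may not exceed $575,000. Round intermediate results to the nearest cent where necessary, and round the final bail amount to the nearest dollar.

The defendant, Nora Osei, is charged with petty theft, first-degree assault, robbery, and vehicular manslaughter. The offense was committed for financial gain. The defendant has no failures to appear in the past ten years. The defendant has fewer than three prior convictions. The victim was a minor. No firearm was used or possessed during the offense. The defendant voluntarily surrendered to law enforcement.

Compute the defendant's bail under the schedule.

Base amounts from the schedule: petty theft $6,150; first-degree assault $306,200; robbery $59,000; vehicular manslaughter $235,000.
Stacking rule: highest base plus $25,000 per additional charge. Highest is first-degree assault at $306,200; 3 additional charges → +$75,000. Combined base = $381,200.
No failures to appear in the past ten years (−5%): $381,200 × 0.95 = $362,140.
Offense involved a minor victim (+30%): $362,140 × 1.3 = $470,782.
Voluntary surrender to law enforcement (−30%): $470,782 × 0.7 = $329,547.40.
Offense was committed for financial gain (+35%): $329,547.40 × 1.35 = $444,888.99.
$444,888.99 is within the $575,000 maximum.
Rounded to the nearest dollar: $444,889.

$444,889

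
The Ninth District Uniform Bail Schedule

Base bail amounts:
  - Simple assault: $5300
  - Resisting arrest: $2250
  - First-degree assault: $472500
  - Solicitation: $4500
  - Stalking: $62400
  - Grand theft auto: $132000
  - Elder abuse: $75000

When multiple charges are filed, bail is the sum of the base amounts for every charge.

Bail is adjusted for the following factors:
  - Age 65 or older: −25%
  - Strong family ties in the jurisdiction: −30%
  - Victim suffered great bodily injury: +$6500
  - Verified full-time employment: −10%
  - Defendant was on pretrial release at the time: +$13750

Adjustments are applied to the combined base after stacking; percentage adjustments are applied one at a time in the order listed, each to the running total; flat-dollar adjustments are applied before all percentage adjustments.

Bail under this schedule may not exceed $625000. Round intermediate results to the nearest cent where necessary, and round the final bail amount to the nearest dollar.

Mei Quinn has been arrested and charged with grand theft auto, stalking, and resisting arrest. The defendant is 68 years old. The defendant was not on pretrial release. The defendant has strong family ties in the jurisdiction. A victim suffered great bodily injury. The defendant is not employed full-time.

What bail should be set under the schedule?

Base amounts from the schedule: grand theft auto $132000; stalking $62400; resisting arrest $2250.
Stacking rule: sum of all bases. $132000 + $62400 + $2250 = $196650.
Victim suffered great bodily injury (+$6500 flat): $196650 + $6500 = $203150.
Age 65 or older (−25%): $203150 × 0.75 = $152362.50.
Strong family ties in the jurisdiction (−30%): $152362.50 × 0.7 = $106653.75.
$106653.75 is within the $625000 maximum.
Rounded to the nearest dollar: $106654.

$106654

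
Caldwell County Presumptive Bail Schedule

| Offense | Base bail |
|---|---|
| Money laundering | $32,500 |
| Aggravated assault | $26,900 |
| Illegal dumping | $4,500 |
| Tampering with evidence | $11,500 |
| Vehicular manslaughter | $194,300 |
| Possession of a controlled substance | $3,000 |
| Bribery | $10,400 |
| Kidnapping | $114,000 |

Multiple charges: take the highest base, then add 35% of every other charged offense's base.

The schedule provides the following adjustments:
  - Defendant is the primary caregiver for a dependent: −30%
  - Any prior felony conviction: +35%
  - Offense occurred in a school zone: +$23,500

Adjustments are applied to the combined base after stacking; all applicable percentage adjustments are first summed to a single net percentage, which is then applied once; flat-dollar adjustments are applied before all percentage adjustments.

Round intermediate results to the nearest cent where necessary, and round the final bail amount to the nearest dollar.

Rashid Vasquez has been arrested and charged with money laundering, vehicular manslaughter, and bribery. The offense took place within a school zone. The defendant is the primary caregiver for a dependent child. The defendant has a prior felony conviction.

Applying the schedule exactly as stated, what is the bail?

$244,456

Base amounts from the schedule: money laundering $32,500; vehicular manslaughter $194,300; bribery $10,400.
Stacking rule: highest base plus 35% of each additional charge. Highest is vehicular manslaughter at $194,300. Additional: $32,500 × 35% = $11,375; $10,400 × 35% = $3,640. Combined base = $194,300 + $15,015 = $209,315.
Offense occurred in a school zone (+$23,500 flat): $209,315 + $23,500 = $232,815.
Net percentage adjustment: −30% +35% = +5%. $232,815 × 1.05 = $244,455.75.
Rounded to the nearest dollar: $244,456.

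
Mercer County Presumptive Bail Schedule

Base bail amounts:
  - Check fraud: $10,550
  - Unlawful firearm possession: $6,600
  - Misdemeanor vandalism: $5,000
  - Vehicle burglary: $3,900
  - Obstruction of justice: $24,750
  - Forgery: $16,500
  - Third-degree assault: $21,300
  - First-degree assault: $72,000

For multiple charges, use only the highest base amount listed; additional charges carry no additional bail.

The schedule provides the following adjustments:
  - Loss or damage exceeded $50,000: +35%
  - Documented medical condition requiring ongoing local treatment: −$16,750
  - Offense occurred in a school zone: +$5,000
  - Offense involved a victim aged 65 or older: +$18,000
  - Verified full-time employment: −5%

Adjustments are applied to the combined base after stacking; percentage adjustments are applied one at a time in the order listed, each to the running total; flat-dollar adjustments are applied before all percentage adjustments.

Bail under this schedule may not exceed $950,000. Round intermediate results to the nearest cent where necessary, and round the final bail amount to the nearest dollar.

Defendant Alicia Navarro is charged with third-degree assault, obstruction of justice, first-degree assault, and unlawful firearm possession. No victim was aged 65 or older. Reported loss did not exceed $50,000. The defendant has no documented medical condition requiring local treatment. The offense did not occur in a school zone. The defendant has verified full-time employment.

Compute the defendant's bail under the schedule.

$68,400

Base amounts from the schedule: third-degree assault $21,300; obstruction of justice $24,750; first-degree assault $72,000; unlawful firearm possession $6,600.
Stacking rule: use the highest base only. Highest is first-degree assault at $72,000. Combined base = $72,000.
Verified full-time employment (−5%): $72,000 × 0.95 = $68,400.
$68,400 is within the $950,000 maximum.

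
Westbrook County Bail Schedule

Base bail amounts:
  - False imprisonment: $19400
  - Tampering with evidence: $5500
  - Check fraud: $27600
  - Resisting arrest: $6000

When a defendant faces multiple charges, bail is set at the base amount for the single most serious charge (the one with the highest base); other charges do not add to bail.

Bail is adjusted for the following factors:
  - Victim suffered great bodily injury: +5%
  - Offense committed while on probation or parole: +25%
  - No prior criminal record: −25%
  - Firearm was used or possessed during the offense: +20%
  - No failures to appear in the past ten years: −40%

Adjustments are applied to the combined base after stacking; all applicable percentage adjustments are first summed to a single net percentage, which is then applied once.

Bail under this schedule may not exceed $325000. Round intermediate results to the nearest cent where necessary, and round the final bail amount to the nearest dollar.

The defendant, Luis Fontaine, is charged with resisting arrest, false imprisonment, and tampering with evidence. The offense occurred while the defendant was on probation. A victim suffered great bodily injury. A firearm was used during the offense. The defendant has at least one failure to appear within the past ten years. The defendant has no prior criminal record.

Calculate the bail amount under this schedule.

$24250

Base amounts from the schedule: resisting arrest $6000; false imprisonment $19400; tampering with evidence $5500.
Stacking rule: use the highest base only. Highest is false imprisonment at $19400. Combined base = $19400.
Net percentage adjustment: +5% +25% −25% +20% = +25%. $19400 × 1.25 = $24250.
$24250 is within the $325000 maximum.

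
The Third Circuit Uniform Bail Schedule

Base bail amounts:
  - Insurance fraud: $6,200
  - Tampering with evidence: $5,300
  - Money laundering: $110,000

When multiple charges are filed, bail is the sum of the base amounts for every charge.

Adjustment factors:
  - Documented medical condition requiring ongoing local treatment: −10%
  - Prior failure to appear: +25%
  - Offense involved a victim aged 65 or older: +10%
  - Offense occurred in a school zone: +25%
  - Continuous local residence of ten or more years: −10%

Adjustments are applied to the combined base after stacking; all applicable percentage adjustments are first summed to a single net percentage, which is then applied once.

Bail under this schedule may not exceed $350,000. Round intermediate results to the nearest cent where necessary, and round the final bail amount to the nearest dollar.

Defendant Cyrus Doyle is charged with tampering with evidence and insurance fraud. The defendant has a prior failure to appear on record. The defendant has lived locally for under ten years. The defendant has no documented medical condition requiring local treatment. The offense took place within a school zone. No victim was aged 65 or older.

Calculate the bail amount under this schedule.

$17,250

Base amounts from the schedule: tampering with evidence $5,300; insurance fraud $6,200.
Stacking rule: sum of all bases. $5,300 + $6,200 = $11,500.
Net percentage adjustment: +25% +25% = +50%. $11,500 × 1.5 = $17,250.
$17,250 is within the $350,000 maximum.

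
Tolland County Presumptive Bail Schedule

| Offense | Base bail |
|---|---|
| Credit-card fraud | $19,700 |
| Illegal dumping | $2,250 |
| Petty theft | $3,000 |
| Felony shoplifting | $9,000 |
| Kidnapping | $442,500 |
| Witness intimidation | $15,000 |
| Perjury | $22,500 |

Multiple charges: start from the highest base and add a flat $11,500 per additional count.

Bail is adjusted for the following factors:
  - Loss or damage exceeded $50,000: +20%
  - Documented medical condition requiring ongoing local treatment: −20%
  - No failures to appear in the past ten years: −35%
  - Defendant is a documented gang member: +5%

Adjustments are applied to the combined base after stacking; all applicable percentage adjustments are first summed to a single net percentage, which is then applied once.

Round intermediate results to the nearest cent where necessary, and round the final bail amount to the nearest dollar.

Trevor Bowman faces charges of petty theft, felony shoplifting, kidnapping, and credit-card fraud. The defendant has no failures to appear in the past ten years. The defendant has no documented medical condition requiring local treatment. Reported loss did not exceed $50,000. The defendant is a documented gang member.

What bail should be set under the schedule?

Base amounts from the schedule: petty theft $3,000; felony shoplifting $9,000; kidnapping $442,500; credit-card fraud $19,700.
Stacking rule: highest base plus $11,500 per additional charge. Highest is kidnapping at $442,500; 3 additional charges → +$34,500. Combined base = $477,000.
Net percentage adjustment: −35% +5% = −30%. $477,000 × 0.7 = $333,900.

$333,900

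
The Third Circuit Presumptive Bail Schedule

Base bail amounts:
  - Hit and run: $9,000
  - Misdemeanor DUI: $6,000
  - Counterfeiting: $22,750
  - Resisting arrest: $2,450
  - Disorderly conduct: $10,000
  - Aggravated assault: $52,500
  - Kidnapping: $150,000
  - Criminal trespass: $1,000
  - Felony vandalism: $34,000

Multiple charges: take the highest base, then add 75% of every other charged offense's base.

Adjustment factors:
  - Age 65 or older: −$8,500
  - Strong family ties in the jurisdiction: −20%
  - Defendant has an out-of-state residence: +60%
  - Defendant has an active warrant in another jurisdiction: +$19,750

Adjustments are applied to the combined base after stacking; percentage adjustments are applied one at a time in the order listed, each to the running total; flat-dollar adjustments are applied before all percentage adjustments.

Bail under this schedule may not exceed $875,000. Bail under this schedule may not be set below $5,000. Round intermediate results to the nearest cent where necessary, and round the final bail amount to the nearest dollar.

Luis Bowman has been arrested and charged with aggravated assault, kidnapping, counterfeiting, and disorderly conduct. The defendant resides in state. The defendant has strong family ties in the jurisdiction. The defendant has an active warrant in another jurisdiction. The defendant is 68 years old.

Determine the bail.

$180,150

Base amounts from the schedule: aggravated assault $52,500; kidnapping $150,000; counterfeiting $22,750; disorderly conduct $10,000.
Stacking rule: highest base plus 75% of each additional charge. Highest is kidnapping at $150,000. Additional: $52,500 × 75% = $39,375; $22,750 × 75% = $17,062.50; $10,000 × 75% = $7,500. Combined base = $150,000 + $63,937.50 = $213,937.50.
Age 65 or older (−$8,500 flat): $213,937.50 − $8,500 = $205,437.50.
Defendant has an active warrant in another jurisdiction (+$19,750 flat): $205,437.50 + $19,750 = $225,187.50.
Strong family ties in the jurisdiction (−20%): $225,187.50 × 0.8 = $180,150.
$180,150 is within the $875,000 maximum.
$180,150 is at or above the $5,000 minimum.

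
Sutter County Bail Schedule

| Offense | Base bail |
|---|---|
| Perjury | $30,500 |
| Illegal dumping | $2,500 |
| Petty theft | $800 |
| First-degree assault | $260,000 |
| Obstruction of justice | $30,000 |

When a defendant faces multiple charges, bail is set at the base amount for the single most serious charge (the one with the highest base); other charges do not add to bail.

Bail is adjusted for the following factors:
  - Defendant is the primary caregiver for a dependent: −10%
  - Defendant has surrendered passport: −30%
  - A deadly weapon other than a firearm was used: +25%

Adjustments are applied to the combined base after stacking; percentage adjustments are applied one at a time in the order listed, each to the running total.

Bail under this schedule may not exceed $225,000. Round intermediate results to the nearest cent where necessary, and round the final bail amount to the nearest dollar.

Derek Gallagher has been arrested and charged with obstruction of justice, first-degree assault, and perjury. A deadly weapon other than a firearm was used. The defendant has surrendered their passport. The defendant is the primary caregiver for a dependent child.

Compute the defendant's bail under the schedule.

Base amounts from the schedule: obstruction of justice $30,000; first-degree assault $260,000; perjury $30,500.
Stacking rule: use the highest base only. Highest is first-degree assault at $260,000. Combined base = $260,000.
Defendant is the primary caregiver for a dependent (−10%): $260,000 × 0.9 = $234,000.
Defendant has surrendered passport (−30%): $234,000 × 0.7 = $163,800.
A deadly weapon other than a firearm was used (+25%): $163,800 × 1.25 = $204,750.
$204,750 is within the $225,000 maximum.

$204,750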